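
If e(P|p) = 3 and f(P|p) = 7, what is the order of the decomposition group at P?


|D_P| = e * f
= 3 * 7
= 21

21


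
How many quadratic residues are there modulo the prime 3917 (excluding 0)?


For prime p, the number of non-zero quadratic residues is (p-1)/2.
= (3917-1)/2
= 1958

1958


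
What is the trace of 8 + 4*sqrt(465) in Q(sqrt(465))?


Tr(a + b*sqrt(d)) = (a + b*sqrt(d)) + (a - b*sqrt(d)) = 2a
= 2 * (8)
= 16

16


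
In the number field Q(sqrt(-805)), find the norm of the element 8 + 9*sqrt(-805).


N(a + b*sqrt(d)) = a^2 - d*b^2
= (8)^2 - (-805)*(9)^2
= 64 + 65205
= 65269

65269


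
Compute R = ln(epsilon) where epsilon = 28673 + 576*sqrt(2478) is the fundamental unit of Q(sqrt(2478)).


epsilon = 28673 + 576*sqrt(2478)
= 57346.0000
R = ln(57346.0000)
= 10.9569

10.9569


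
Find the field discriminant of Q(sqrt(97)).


For K = Q(sqrt(d)) with d squarefree: disc(K) = d if d = 1 mod 4, and disc(K) = 4d if d = 2 or 3 mod 4.
Here d = 97, and d mod 4 = 1.
d = 1 mod 4 (O_K = Z[(1+sqrt(d))/2]), so disc(K) = d = 97

97


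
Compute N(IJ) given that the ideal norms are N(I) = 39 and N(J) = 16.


N(IJ) = N(I) * N(J)
= 39 * 16
= 624

624


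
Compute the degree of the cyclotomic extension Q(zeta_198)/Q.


The degree equals Euler's totient phi(198).
198 = 2 * 3^2 * 11
phi(198) = 60

60


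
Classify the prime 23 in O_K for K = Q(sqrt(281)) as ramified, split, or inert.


K = Q(sqrt(281)). Since d mod 4 = 1, disc(K) = 281.
Check p | disc: 281 mod 23 = 5.
p does not divide disc. Compute Legendre symbol (d/p):
5^((23-1)/2) mod 23 = -1
(d/p) = -1, so p is inert: (p) stays prime with e=1, f=2, g=1.
Therefore p is inert.

inert


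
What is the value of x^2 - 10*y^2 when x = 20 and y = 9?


x^2 - d*y^2
= 20^2 - 10*9^2
= 400 - 810
= -410

-410


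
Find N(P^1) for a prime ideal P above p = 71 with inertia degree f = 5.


N(P^a) = p^(a*f)
= 71^(1*5)
= 71^5
= 1804229351

1804229351


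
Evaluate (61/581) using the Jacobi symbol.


Compute (61/581) via quadratic reciprocity:
  reciprocity: (61/581) -> +(581/61)
  reduce: (32/61)
  pull out 2: (2/61) = -1  (since 61 mod 8 = 5)
  pull out 2: (2/61) = -1  (since 61 mod 8 = 5)
  pull out 2: (2/61) = -1  (since 61 mod 8 = 5)
  pull out 2: (2/61) = -1  (since 61 mod 8 = 5)
  pull out 2: (2/61) = -1  (since 61 mod 8 = 5)
  (1/61) = 1
Product of signs = -1

-1


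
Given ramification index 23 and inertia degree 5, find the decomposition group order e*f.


|D_P| = e * f
= 23 * 5
= 115

115


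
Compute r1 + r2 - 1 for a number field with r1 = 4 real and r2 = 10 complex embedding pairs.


By Dirichlet's unit theorem:
rank = r1 + r2 - 1
= 4 + 10 - 1
= 13

13


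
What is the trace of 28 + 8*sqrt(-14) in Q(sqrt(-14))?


Tr(a + b*sqrt(d)) = (a + b*sqrt(d)) + (a - b*sqrt(d)) = 2a
= 2 * (28)
= 56

56


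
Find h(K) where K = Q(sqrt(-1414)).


K = Q(sqrt(-1414)). d mod 4 = 2, so D = disc(K) = 4d = -5656
h(K) equals the number of primitive reduced positive-definite forms (a, b, c) = a*x^2 + b*x*y + c*y^2 with b^2 - 4ac = D,
where reduced means |b| <= a <= c, with b >= 0 whenever |b| = a or a = c, and primitive means gcd(a, b, c) = 1.
Reduced forces 3a^2 <= |D| = 5656, so 1 <= a <= 43; b must have the parity of D, and c = (b^2 - D)/(4a) must be an integer >= a.
Enumerate a = 1..43, b in [-a, a]:
  a=1: (1, 0, 1414)  [1]
  a=2: (2, 0, 707)  [1]
  a=3..4: none
  a=5: (5, -2, 283), (5, 2, 283)  [2]
  a=6: none
  a=7: (7, 0, 202)  [1]
  a=8..9: none
  a=10: (10, -8, 143), (10, 8, 143)  [2]
  a=11: (11, -8, 130), (11, 8, 130)  [2]
  a=12: none
  a=13: (13, -8, 110), (13, 8, 110)  [2]
  a=14: (14, 0, 101)  [1]
  a=15..18: none
  a=19: (19, -14, 77), (19, 14, 77)  [2]
  a=20..21: none
  a=22: (22, -8, 65), (22, 8, 65)  [2]
  a=23: (23, -18, 65), (23, 18, 65)  [2]
  a=24: none
  a=25: (25, -12, 58), (25, 12, 58)  [2]
  a=26: (26, -8, 55), (26, 8, 55)  [2]
  a=27..28: none
  a=29: (29, -12, 50), (29, 12, 50)  [2]
  a=30..34: none
  a=35: (35, -28, 46), (35, 28, 46)  [2]
  a=36..37: none
  a=38: (38, -24, 41), (38, 24, 41)  [2]
  a=39..43: none
Total reduced forms: 1 + 1 + 2 + 1 + 2 + 2 + 2 + 1 + 2 + 2 + 2 + 2 + 2 + 2 + 2 + 2 = 28
h = 28

28


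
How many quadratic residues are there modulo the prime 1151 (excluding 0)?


For prime p, the number of non-zero quadratic residues is (p-1)/2.
= (1151-1)/2
= 575

575


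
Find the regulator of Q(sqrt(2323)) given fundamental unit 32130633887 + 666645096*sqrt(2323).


epsilon = 32130633887 + 666645096*sqrt(2323)
= 6.4261e+10
R = ln(6.4261e+10)
= 24.8862

24.8862


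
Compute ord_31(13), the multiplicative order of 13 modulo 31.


We want ord_31(13), the smallest k >= 1 with 13^k = 1 mod 31.
n = 31 = 31, phi(31) = 30; the order divides phi(n).
Divisors of 30: 1, 2, 3, 5, 6, 10, 15, 30
Repeated squaring mod 31: 13^1 = 13, 13^2 = 14, 13^4 = 10, 13^8 = 7, 13^16 = 18
Test divisors in increasing order:
  k=1: 13^1 = 13 mod 31
  k=2: 13^2 = 14 mod 31
  k=3: 13^3 = 14 * 13 = 27 mod 31
  k=5: 13^5 = 10 * 13 = 6 mod 31
  k=6: 13^6 = 10 * 14 = 16 mod 31
  k=10: 13^10 = 7 * 14 = 5 mod 31
  k=15: 13^15 = 7 * 10 * 14 * 13 = 30 mod 31
  k=30: 13^30 = 18 * 7 * 10 * 14 = 1 mod 31  <- first divisor giving 1
Order = 30

30


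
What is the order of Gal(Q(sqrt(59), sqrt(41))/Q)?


The 2 square roots of distinct primes are multiplicatively independent over Q,
so [K:Q] = 2^2 and Gal(K/Q) is isomorphic to (Z/2Z)^2.
|Gal| = 2^2 = 4

4


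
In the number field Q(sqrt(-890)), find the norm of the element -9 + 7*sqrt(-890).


N(a + b*sqrt(d)) = a^2 - d*b^2
= (-9)^2 - (-890)*(7)^2
= 81 + 43610
= 43691

43691


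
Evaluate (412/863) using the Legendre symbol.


p = 863 is prime, so compute (412/863) with the reciprocity algorithm (Jacobi-symbol steps: pull out 2s via (2/n), flip via reciprocity, reduce):
  pull out 2: (2/863) = +1  (since 863 mod 8 = 7)
  pull out 2: (2/863) = +1  (since 863 mod 8 = 7)
  reciprocity: (103/863) -> -(863/103)
  reduce: (39/103)
  reciprocity: (39/103) -> -(103/39)
  reduce: (25/39)
  reciprocity: (25/39) -> +(39/25)
  reduce: (14/25)
  pull out 2: (2/25) = +1  (since 25 mod 8 = 1)
  reciprocity: (7/25) -> +(25/7)
  reduce: (4/7)
  pull out 2: (2/7) = +1  (since 7 mod 8 = 7)
  pull out 2: (2/7) = +1  (since 7 mod 8 = 7)
  (1/7) = 1
Product of signs = 1
(412/863) = 1

1


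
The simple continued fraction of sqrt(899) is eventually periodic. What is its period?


Run the CF algorithm for sqrt(899).
a_0 = floor(sqrt(899)) = 29; set m_0=0, q_0=1.
Recurrence: m' = q*a - m,  q' = (d - m'^2)/q,  a' = floor((a_0 + m')/q').
  step 1: m=29, q=58, a=1
  step 2: m=29, q=1, a=58
a_2 = 2*a_0 = 58, so the period closes here.
sqrt(899) = [29; 1, 58]
Period length = 2

2


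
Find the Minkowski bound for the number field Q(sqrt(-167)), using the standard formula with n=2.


d = -167, d mod 4 = 1, so disc(K) = d = -167; |disc(K)| = 167
Imaginary quadratic field, so n = 2, s = r2 = 1, r1 = 0
M = (n!/n^n) * (4/pi)^s * sqrt(|disc(K)|) = (2!/2^2) * (4/pi)^1 * sqrt(167)
= 0.5 * 1.273240 * 12.922848
= 8.2269

8.2269


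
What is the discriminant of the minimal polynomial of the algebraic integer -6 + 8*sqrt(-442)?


The element -6 + 8*sqrt(-442) has minimal polynomial:
x^2 + 12*x + 28324
Discriminant = (12)^2 - 4*(28324)
= 144 - 113296
= -113152

-113152


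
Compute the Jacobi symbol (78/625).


Compute (78/625) via quadratic reciprocity:
  pull out 2: (2/625) = +1  (since 625 mod 8 = 1)
  reciprocity: (39/625) -> +(625/39)
  reduce: (1/39)
  (1/39) = 1
Product of signs = 1

1


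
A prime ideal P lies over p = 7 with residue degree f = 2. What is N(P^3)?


N(P^a) = p^(a*f)
= 7^(3*2)
= 7^6
= 117649

117649


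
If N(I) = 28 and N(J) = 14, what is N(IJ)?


N(IJ) = N(I) * N(J)
= 28 * 14
= 392

392


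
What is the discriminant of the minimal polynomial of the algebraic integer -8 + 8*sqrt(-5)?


The element -8 + 8*sqrt(-5) has minimal polynomial:
x^2 + 16*x + 384
Discriminant = (16)^2 - 4*(384)
= 256 - 1536
= -1280

-1280


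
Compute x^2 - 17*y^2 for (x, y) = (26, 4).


x^2 - d*y^2
= 26^2 - 17*4^2
= 676 - 272
= 404

404


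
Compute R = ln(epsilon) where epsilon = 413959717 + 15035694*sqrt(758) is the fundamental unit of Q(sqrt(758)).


epsilon = 413959717 + 15035694*sqrt(758)
= 8.2792e+08
R = ln(8.2792e+08)
= 20.5344

20.5344


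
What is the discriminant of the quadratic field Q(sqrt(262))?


For K = Q(sqrt(d)) with d squarefree: disc(K) = d if d = 1 mod 4, and disc(K) = 4d if d = 2 or 3 mod 4.
Here d = 262, and d mod 4 = 2.
d = 2 mod 4, not 1 (O_K = Z[sqrt(d)]), so disc(K) = 4d = 4 * (262) = 1048

1048


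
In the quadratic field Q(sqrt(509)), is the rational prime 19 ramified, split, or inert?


K = Q(sqrt(509)). Since d mod 4 = 1, disc(K) = 509.
Check p | disc: 509 mod 19 = 15.
p does not divide disc. Compute Legendre symbol (d/p):
15^((19-1)/2) mod 19 = -1
(d/p) = -1, so p is inert: (p) stays prime with e=1, f=2, g=1.
Therefore p is inert.

inert


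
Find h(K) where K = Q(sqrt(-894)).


K = Q(sqrt(-894)). d mod 4 = 2, so D = disc(K) = 4d = -3576
h(K) equals the number of primitive reduced positive-definite forms (a, b, c) = a*x^2 + b*x*y + c*y^2 with b^2 - 4ac = D,
where reduced means |b| <= a <= c, with b >= 0 whenever |b| = a or a = c, and primitive means gcd(a, b, c) = 1.
Reduced forces 3a^2 <= |D| = 3576, so 1 <= a <= 34; b must have the parity of D, and c = (b^2 - D)/(4a) must be an integer >= a.
Enumerate a = 1..34, b in [-a, a]:
  a=1: (1, 0, 894)  [1]
  a=2: (2, 0, 447)  [1]
  a=3: (3, 0, 298)  [1]
  a=4: none
  a=5: (5, -2, 179), (5, 2, 179)  [2]
  a=6: (6, 0, 149)  [1]
  a=7: (7, -6, 129), (7, 6, 129)  [2]
  a=8..9: none
  a=10: (10, -8, 91), (10, 8, 91)  [2]
  a=11..12: none
  a=13: (13, -8, 70), (13, 8, 70)  [2]
  a=14: (14, -8, 65), (14, 8, 65)  [2]
  a=15: (15, -12, 62), (15, 12, 62)  [2]
  a=16..20: none
  a=21: (21, -6, 43), (21, 6, 43)  [2]
  a=22: none
  a=23: (23, -14, 41), (23, 14, 41)  [2]
  a=24: none
  a=25: (25, -18, 39), (25, 18, 39)  [2]
  a=26: (26, -8, 35), (26, 8, 35)  [2]
  a=27..28: none
  a=29: (29, -22, 35), (29, 22, 35)  [2]
  a=30: (30, -12, 31), (30, 12, 31)  [2]
  a=31..34: none
Total reduced forms: 1 + 1 + 1 + 2 + 1 + 2 + 2 + 2 + 2 + 2 + 2 + 2 + 2 + 2 + 2 + 2 = 28
h = 28

28


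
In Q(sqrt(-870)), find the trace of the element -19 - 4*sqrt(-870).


Tr(a + b*sqrt(d)) = (a + b*sqrt(d)) + (a - b*sqrt(d)) = 2a
= 2 * (-19)
= -38

-38


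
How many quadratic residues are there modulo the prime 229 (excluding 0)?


For prime p, the number of non-zero quadratic residues is (p-1)/2.
= (229-1)/2
= 114

114


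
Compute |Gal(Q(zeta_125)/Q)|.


|Gal(Q(zeta_125)/Q)| = phi(125)
= 100

100


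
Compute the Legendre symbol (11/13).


p = 13 is prime, so compute (11/13) with the reciprocity algorithm (Jacobi-symbol steps: pull out 2s via (2/n), flip via reciprocity, reduce):
  reciprocity: (11/13) -> +(13/11)
  reduce: (2/11)
  pull out 2: (2/11) = -1  (since 11 mod 8 = 3)
  (1/11) = 1
Product of signs = -1
(11/13) = -1

-1


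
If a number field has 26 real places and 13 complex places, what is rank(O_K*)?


By Dirichlet's unit theorem:
rank = r1 + r2 - 1
= 26 + 13 - 1
= 38

38


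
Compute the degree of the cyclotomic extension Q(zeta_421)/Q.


The degree equals Euler's totient phi(421).
421 = 421
phi(421) = 420

420


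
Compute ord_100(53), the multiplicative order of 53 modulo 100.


We want ord_100(53), the smallest k >= 1 with 53^k = 1 mod 100.
n = 100 = 2^2 * 5^2, phi(100) = 40; the order divides phi(n).
Divisors of 40: 1, 2, 4, 5, 8, 10, 20, 40
Repeated squaring mod 100: 53^1 = 53, 53^2 = 9, 53^4 = 81, 53^8 = 61, 53^16 = 21, 53^32 = 41
Test divisors in increasing order:
  k=1: 53^1 = 53 mod 100
  k=2: 53^2 = 9 mod 100
  k=4: 53^4 = 81 mod 100
  k=5: 53^5 = 81 * 53 = 93 mod 100
  k=8: 53^8 = 61 mod 100
  k=10: 53^10 = 61 * 9 = 49 mod 100
  k=20: 53^20 = 21 * 81 = 1 mod 100  <- first divisor giving 1
Order = 20

20


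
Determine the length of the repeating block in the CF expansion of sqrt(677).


Run the CF algorithm for sqrt(677).
a_0 = floor(sqrt(677)) = 26; set m_0=0, q_0=1.
Recurrence: m' = q*a - m,  q' = (d - m'^2)/q,  a' = floor((a_0 + m')/q').
  step 1: m=26, q=1, a=52
a_1 = 2*a_0 = 52, so the period closes here.
sqrt(677) = [26; 52]
Period length = 1

1


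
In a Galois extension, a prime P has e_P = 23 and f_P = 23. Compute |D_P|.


|D_P| = e * f
= 23 * 23
= 529

529


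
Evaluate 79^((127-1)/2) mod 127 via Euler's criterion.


p = 127 is prime and the exponent is (p-1)/2 = 63, so by Euler's criterion 79^63 = (79/127) = +1 or -1 mod 127.
Compute by square-and-multiply:
  63 = 32 + 16 + 8 + 4 + 2 + 1 (binary 111111)
  Repeated squaring mod 127: 79^1 = 79, 79^2 = 18, 79^4 = 70, 79^8 = 74, 79^16 = 15, 79^32 = 98
  79^63 = 79^32 * 79^16 * 79^8 * 79^4 * 79^2 * 79^1 = 98 * 15 * 74 * 70 * 18 * 79 mod 127
    98 * 15 = 1470 = 73 mod 127
    73 * 74 = 5402 = 68 mod 127
    68 * 70 = 4760 = 61 mod 127
    61 * 18 = 1098 = 82 mod 127
    82 * 79 = 6478 = 1 mod 127
  79^63 = 1 mod 127
Result 1: 79 is a quadratic residue mod 127.
79^63 mod 127 = 1

1


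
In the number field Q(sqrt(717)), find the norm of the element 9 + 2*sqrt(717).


N(a + b*sqrt(d)) = a^2 - d*b^2
= (9)^2 - (717)*(2)^2
= 81 - 2868
= -2787

-2787


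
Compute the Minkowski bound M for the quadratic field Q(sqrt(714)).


d = 714, d mod 4 = 2, so disc(K) = 4d = 2856; |disc(K)| = 2856
Real quadratic field, so n = 2, s = r2 = 0, r1 = 2
M = (n!/n^n) * (4/pi)^s * sqrt(|disc(K)|) = (2!/2^2) * (4/pi)^0 * sqrt(2856)
= 0.5 * 1.000000 * 53.441557
= 26.7208

26.7208


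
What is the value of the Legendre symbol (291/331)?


p = 331 is prime, so compute (291/331) with the reciprocity algorithm (Jacobi-symbol steps: pull out 2s via (2/n), flip via reciprocity, reduce):
  reciprocity: (291/331) -> -(331/291)
  reduce: (40/291)
  pull out 2: (2/291) = -1  (since 291 mod 8 = 3)
  pull out 2: (2/291) = -1  (since 291 mod 8 = 3)
  pull out 2: (2/291) = -1  (since 291 mod 8 = 3)
  reciprocity: (5/291) -> +(291/5)
  reduce: (1/5)
  (1/5) = 1
Product of signs = 1
(291/331) = 1

1


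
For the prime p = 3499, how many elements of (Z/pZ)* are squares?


For prime p, the number of non-zero quadratic residues is (p-1)/2.
= (3499-1)/2
= 1749

1749


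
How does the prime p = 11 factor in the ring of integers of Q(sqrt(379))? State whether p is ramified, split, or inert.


K = Q(sqrt(379)). Since d mod 4 = 3, disc(K) = 1516.
Check p | disc: 1516 mod 11 = 9.
p does not divide disc. Compute Legendre symbol (d/p):
5^((11-1)/2) mod 11 = 1
(d/p) = 1, so p splits: (p) = P*P' with e=1, f=1, g=2.
Therefore p is split.

split


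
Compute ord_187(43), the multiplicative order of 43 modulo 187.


We want ord_187(43), the smallest k >= 1 with 43^k = 1 mod 187.
n = 187 = 11 * 17, phi(187) = 160; the order divides phi(n).
Divisors of 160: 1, 2, 4, 5, 8, 10, 16, 20, 32, 40, 80, 160
Repeated squaring mod 187: 43^1 = 43, 43^2 = 166, 43^4 = 67, 43^8 = 1, 43^16 = 1, 43^32 = 1, 43^64 = 1, 43^128 = 1
Test divisors in increasing order:
  k=1: 43^1 = 43 mod 187
  k=2: 43^2 = 166 mod 187
  k=4: 43^4 = 67 mod 187
  k=5: 43^5 = 67 * 43 = 76 mod 187
  k=8: 43^8 = 1 mod 187  <- first divisor giving 1
Order = 8

8


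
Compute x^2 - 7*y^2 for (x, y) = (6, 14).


x^2 - d*y^2
= 6^2 - 7*14^2
= 36 - 1372
= -1336

-1336


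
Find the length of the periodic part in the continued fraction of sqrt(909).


Run the CF algorithm for sqrt(909).
a_0 = floor(sqrt(909)) = 30; set m_0=0, q_0=1.
Recurrence: m' = q*a - m,  q' = (d - m'^2)/q,  a' = floor((a_0 + m')/q').
  step 1: m=30, q=9, a=6
  step 2: m=24, q=37, a=1
  step 3: m=13, q=20, a=2
  step 4: m=27, q=9, a=6
  step 5: m=27, q=20, a=2
  step 6: m=13, q=37, a=1
  step 7: m=24, q=9, a=6
  step 8: m=30, q=1, a=60
a_8 = 2*a_0 = 60, so the period closes here.
sqrt(909) = [30; 6, 1, 2, 6, 2, 1, 6, 60]
Period length = 8

8


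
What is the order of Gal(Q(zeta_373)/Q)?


|Gal(Q(zeta_373)/Q)| = phi(373)
= 372

372


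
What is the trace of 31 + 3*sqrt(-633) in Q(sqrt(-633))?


Tr(a + b*sqrt(d)) = (a + b*sqrt(d)) + (a - b*sqrt(d)) = 2a
= 2 * (31)
= 62

62


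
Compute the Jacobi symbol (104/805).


Compute (104/805) via quadratic reciprocity:
  pull out 2: (2/805) = -1  (since 805 mod 8 = 5)
  pull out 2: (2/805) = -1  (since 805 mod 8 = 5)
  pull out 2: (2/805) = -1  (since 805 mod 8 = 5)
  reciprocity: (13/805) -> +(805/13)
  reduce: (12/13)
  pull out 2: (2/13) = -1  (since 13 mod 8 = 5)
  pull out 2: (2/13) = -1  (since 13 mod 8 = 5)
  reciprocity: (3/13) -> +(13/3)
  reduce: (1/3)
  (1/3) = 1
Product of signs = -1

-1


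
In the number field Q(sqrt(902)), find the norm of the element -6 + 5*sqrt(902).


N(a + b*sqrt(d)) = a^2 - d*b^2
= (-6)^2 - (902)*(5)^2
= 36 - 22550
= -22514

-22514


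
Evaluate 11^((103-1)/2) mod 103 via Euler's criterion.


p = 103 is prime and the exponent is (p-1)/2 = 51, so by Euler's criterion 11^51 = (11/103) = +1 or -1 mod 103.
Compute by square-and-multiply:
  51 = 32 + 16 + 2 + 1 (binary 110011)
  Repeated squaring mod 103: 11^1 = 11, 11^2 = 18, 11^4 = 15, 11^8 = 19, 11^16 = 52, 11^32 = 26
  11^51 = 11^32 * 11^16 * 11^2 * 11^1 = 26 * 52 * 18 * 11 mod 103
    26 * 52 = 1352 = 13 mod 103
    13 * 18 = 234 = 28 mod 103
    28 * 11 = 308 = 102 mod 103
  11^51 = 102 mod 103
Result 102 = p - 1 = -1 mod 103: 11 is a quadratic non-residue mod 103. As a residue in [0, p-1] the value is 102.
11^51 mod 103 = 102

102


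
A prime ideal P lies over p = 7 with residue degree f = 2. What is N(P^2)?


N(P^a) = p^(a*f)
= 7^(2*2)
= 7^4
= 2401

2401


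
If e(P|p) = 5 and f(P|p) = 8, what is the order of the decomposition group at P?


|D_P| = e * f
= 5 * 8
= 40

40


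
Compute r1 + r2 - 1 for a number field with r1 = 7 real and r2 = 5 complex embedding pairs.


By Dirichlet's unit theorem:
rank = r1 + r2 - 1
= 7 + 5 - 1
= 11

11


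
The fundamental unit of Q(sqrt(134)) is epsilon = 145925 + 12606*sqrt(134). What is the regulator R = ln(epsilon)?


epsilon = 145925 + 12606*sqrt(134)
= 291850.0000
R = ln(291850.0000)
= 12.5840

12.5840


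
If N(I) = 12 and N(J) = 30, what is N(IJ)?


N(IJ) = N(I) * N(J)
= 12 * 30
= 360

360


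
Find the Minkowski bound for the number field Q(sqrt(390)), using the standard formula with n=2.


d = 390, d mod 4 = 2, so disc(K) = 4d = 1560; |disc(K)| = 1560
Real quadratic field, so n = 2, s = r2 = 0, r1 = 2
M = (n!/n^n) * (4/pi)^s * sqrt(|disc(K)|) = (2!/2^2) * (4/pi)^0 * sqrt(1560)
= 0.5 * 1.000000 * 39.496835
= 19.7484

19.7484


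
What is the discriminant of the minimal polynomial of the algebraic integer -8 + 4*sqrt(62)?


The element -8 + 4*sqrt(62) has minimal polynomial:
x^2 + 16*x - 928
Discriminant = (16)^2 - 4*(-928)
= 256 + 3712
= 3968

3968


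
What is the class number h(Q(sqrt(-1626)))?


K = Q(sqrt(-1626)). d mod 4 = 2, so D = disc(K) = 4d = -6504
h(K) equals the number of primitive reduced positive-definite forms (a, b, c) = a*x^2 + b*x*y + c*y^2 with b^2 - 4ac = D,
where reduced means |b| <= a <= c, with b >= 0 whenever |b| = a or a = c, and primitive means gcd(a, b, c) = 1.
Reduced forces 3a^2 <= |D| = 6504, so 1 <= a <= 46; b must have the parity of D, and c = (b^2 - D)/(4a) must be an integer >= a.
Enumerate a = 1..46, b in [-a, a]:
  a=1: (1, 0, 1626)  [1]
  a=2: (2, 0, 813)  [1]
  a=3: (3, 0, 542)  [1]
  a=4: none
  a=5: (5, -4, 326), (5, 4, 326)  [2]
  a=6: (6, 0, 271)  [1]
  a=7..9: none
  a=10: (10, -4, 163), (10, 4, 163)  [2]
  a=11..12: none
  a=13: (13, -10, 127), (13, 10, 127)  [2]
  a=14: none
  a=15: (15, -6, 109), (15, 6, 109)  [2]
  a=16..24: none
  a=25: (25, -14, 67), (25, 14, 67)  [2]
  a=26: (26, -16, 65), (26, 16, 65)  [2]
  a=27..29: none
  a=30: (30, -24, 59), (30, 24, 59)  [2]
  a=31..38: none
  a=39: (39, -36, 50), (39, 36, 50)  [2]
  a=40..46: none
Total reduced forms: 1 + 1 + 1 + 2 + 1 + 2 + 2 + 2 + 2 + 2 + 2 + 2 = 20
h = 20

20


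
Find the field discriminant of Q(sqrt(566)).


For K = Q(sqrt(d)) with d squarefree: disc(K) = d if d = 1 mod 4, and disc(K) = 4d if d = 2 or 3 mod 4.
Here d = 566, and d mod 4 = 2.
d = 2 mod 4, not 1 (O_K = Z[sqrt(d)]), so disc(K) = 4d = 4 * (566) = 2264

2264


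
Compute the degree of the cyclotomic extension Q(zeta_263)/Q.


The degree equals Euler's totient phi(263).
263 = 263
phi(263) = 262

262


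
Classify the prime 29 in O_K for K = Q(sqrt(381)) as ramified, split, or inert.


K = Q(sqrt(381)). Since d mod 4 = 1, disc(K) = 381.
Check p | disc: 381 mod 29 = 4.
p does not divide disc. Compute Legendre symbol (d/p):
4^((29-1)/2) mod 29 = 1
(d/p) = 1, so p splits: (p) = P*P' with e=1, f=1, g=2.
Therefore p is split.

split


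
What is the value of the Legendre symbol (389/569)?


p = 569 is prime, so compute (389/569) with the reciprocity algorithm (Jacobi-symbol steps: pull out 2s via (2/n), flip via reciprocity, reduce):
  reciprocity: (389/569) -> +(569/389)
  reduce: (180/389)
  pull out 2: (2/389) = -1  (since 389 mod 8 = 5)
  pull out 2: (2/389) = -1  (since 389 mod 8 = 5)
  reciprocity: (45/389) -> +(389/45)
  reduce: (29/45)
  reciprocity: (29/45) -> +(45/29)
  reduce: (16/29)
  pull out 2: (2/29) = -1  (since 29 mod 8 = 5)
  pull out 2: (2/29) = -1  (since 29 mod 8 = 5)
  pull out 2: (2/29) = -1  (since 29 mod 8 = 5)
  pull out 2: (2/29) = -1  (since 29 mod 8 = 5)
  (1/29) = 1
Product of signs = 1
(389/569) = 1

1


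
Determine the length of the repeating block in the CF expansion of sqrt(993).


Run the CF algorithm for sqrt(993).
a_0 = floor(sqrt(993)) = 31; set m_0=0, q_0=1.
Recurrence: m' = q*a - m,  q' = (d - m'^2)/q,  a' = floor((a_0 + m')/q').
  step 1: m=31, q=32, a=1
  step 2: m=1, q=31, a=1
  step 3: m=30, q=3, a=20
  step 4: m=30, q=31, a=1
  step 5: m=1, q=32, a=1
  step 6: m=31, q=1, a=62
a_6 = 2*a_0 = 62, so the period closes here.
sqrt(993) = [31; 1, 1, 20, 1, 1, 62]
Period length = 6

6


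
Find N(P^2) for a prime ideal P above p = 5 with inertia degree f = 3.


N(P^a) = p^(a*f)
= 5^(2*3)
= 5^6
= 15625

15625


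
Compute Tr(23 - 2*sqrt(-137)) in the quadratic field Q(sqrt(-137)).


Tr(a + b*sqrt(d)) = (a + b*sqrt(d)) + (a - b*sqrt(d)) = 2a
= 2 * (23)
= 46

46


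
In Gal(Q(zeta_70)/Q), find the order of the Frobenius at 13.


The Frobenius at p in Gal(Q(zeta_n)/Q) = (Z/nZ)* is the class of p, so its order is ord_70(13), the smallest k >= 1 with 13^k = 1 mod 70.
n = 70 = 2 * 5 * 7, phi(70) = 24; the order divides phi(n).
Divisors of 24: 1, 2, 3, 4, 6, 8, 12, 24
Repeated squaring mod 70: 13^1 = 13, 13^2 = 29, 13^4 = 1, 13^8 = 1, 13^16 = 1
Test divisors in increasing order:
  k=1: 13^1 = 13 mod 70
  k=2: 13^2 = 29 mod 70
  k=3: 13^3 = 29 * 13 = 27 mod 70
  k=4: 13^4 = 1 mod 70  <- first divisor giving 1
Order = 4

4


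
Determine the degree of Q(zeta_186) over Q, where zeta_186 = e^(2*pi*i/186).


The degree equals Euler's totient phi(186).
186 = 2 * 3 * 31
phi(186) = 60

60


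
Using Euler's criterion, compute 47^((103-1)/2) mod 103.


p = 103 is prime and the exponent is (p-1)/2 = 51, so by Euler's criterion 47^51 = (47/103) = +1 or -1 mod 103.
Compute by square-and-multiply:
  51 = 32 + 16 + 2 + 1 (binary 110011)
  Repeated squaring mod 103: 47^1 = 47, 47^2 = 46, 47^4 = 56, 47^8 = 46, 47^16 = 56, 47^32 = 46
  47^51 = 47^32 * 47^16 * 47^2 * 47^1 = 46 * 56 * 46 * 47 mod 103
    46 * 56 = 2576 = 1 mod 103
    1 * 46 = 46 = 46 mod 103
    46 * 47 = 2162 = 102 mod 103
  47^51 = 102 mod 103
Result 102 = p - 1 = -1 mod 103: 47 is a quadratic non-residue mod 103. As a residue in [0, p-1] the value is 102.
47^51 mod 103 = 102

102


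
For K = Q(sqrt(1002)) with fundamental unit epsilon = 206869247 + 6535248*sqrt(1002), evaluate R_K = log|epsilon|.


epsilon = 206869247 + 6535248*sqrt(1002)
= 4.1374e+08
R = ln(4.1374e+08)
= 19.8407

19.8407


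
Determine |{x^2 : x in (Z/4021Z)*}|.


For prime p, the number of non-zero quadratic residues is (p-1)/2.
= (4021-1)/2
= 2010

2010


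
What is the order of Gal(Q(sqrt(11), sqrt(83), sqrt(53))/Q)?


The 3 square roots of distinct primes are multiplicatively independent over Q,
so [K:Q] = 2^3 and Gal(K/Q) is isomorphic to (Z/2Z)^3.
|Gal| = 2^3 = 8

8


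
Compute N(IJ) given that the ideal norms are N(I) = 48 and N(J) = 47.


N(IJ) = N(I) * N(J)
= 48 * 47
= 2256

2256


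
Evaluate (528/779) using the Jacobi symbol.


Compute (528/779) via quadratic reciprocity:
  pull out 2: (2/779) = -1  (since 779 mod 8 = 3)
  pull out 2: (2/779) = -1  (since 779 mod 8 = 3)
  pull out 2: (2/779) = -1  (since 779 mod 8 = 3)
  pull out 2: (2/779) = -1  (since 779 mod 8 = 3)
  reciprocity: (33/779) -> +(779/33)
  reduce: (20/33)
  pull out 2: (2/33) = +1  (since 33 mod 8 = 1)
  pull out 2: (2/33) = +1  (since 33 mod 8 = 1)
  reciprocity: (5/33) -> +(33/5)
  reduce: (3/5)
  reciprocity: (3/5) -> +(5/3)
  reduce: (2/3)
  pull out 2: (2/3) = -1  (since 3 mod 8 = 3)
  (1/3) = 1
Product of signs = -1

-1


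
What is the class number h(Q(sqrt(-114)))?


K = Q(sqrt(-114)). d mod 4 = 2, so D = disc(K) = 4d = -456
h(K) equals the number of primitive reduced positive-definite forms (a, b, c) = a*x^2 + b*x*y + c*y^2 with b^2 - 4ac = D,
where reduced means |b| <= a <= c, with b >= 0 whenever |b| = a or a = c, and primitive means gcd(a, b, c) = 1.
Reduced forces 3a^2 <= |D| = 456, so 1 <= a <= 12; b must have the parity of D, and c = (b^2 - D)/(4a) must be an integer >= a.
Enumerate a = 1..12, b in [-a, a]:
  a=1: (1, 0, 114)  [1]
  a=2: (2, 0, 57)  [1]
  a=3: (3, 0, 38)  [1]
  a=4: none
  a=5: (5, -2, 23), (5, 2, 23)  [2]
  a=6: (6, 0, 19)  [1]
  a=7..9: none
  a=10: (10, -8, 13), (10, 8, 13)  [2]
  a=11..12: none
Total reduced forms: 1 + 1 + 1 + 2 + 1 + 2 = 8
h = 8

8


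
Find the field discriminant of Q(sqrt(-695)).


For K = Q(sqrt(d)) with d squarefree: disc(K) = d if d = 1 mod 4, and disc(K) = 4d if d = 2 or 3 mod 4.
Here d = -695, and d mod 4 = 1.
d = 1 mod 4 (O_K = Z[(1+sqrt(d))/2]), so disc(K) = d = -695

-695


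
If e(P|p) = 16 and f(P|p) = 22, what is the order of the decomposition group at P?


|D_P| = e * f
= 16 * 22
= 352

352


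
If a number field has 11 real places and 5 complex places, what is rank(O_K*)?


By Dirichlet's unit theorem:
rank = r1 + r2 - 1
= 11 + 5 - 1
= 15

15


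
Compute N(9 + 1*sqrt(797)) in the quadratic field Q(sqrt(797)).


N(a + b*sqrt(d)) = a^2 - d*b^2
= (9)^2 - (797)*(1)^2
= 81 - 797
= -716

-716


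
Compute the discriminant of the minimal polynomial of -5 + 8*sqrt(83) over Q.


The element -5 + 8*sqrt(83) has minimal polynomial:
x^2 + 10*x - 5287
Discriminant = (10)^2 - 4*(-5287)
= 100 + 21148
= 21248

21248


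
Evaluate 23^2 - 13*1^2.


x^2 - d*y^2
= 23^2 - 13*1^2
= 529 - 13
= 516

516


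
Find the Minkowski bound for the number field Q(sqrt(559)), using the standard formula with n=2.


d = 559, d mod 4 = 3, so disc(K) = 4d = 2236; |disc(K)| = 2236
Real quadratic field, so n = 2, s = r2 = 0, r1 = 2
M = (n!/n^n) * (4/pi)^s * sqrt(|disc(K)|) = (2!/2^2) * (4/pi)^0 * sqrt(2236)
= 0.5 * 1.000000 * 47.286362
= 23.6432

23.6432


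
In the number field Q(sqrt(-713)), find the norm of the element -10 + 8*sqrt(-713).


N(a + b*sqrt(d)) = a^2 - d*b^2
= (-10)^2 - (-713)*(8)^2
= 100 + 45632
= 45732

45732


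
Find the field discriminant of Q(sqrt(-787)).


For K = Q(sqrt(d)) with d squarefree: disc(K) = d if d = 1 mod 4, and disc(K) = 4d if d = 2 or 3 mod 4.
Here d = -787, and d mod 4 = 1.
d = 1 mod 4 (O_K = Z[(1+sqrt(d))/2]), so disc(K) = d = -787

-787


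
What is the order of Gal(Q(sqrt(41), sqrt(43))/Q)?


The 2 square roots of distinct primes are multiplicatively independent over Q,
so [K:Q] = 2^2 and Gal(K/Q) is isomorphic to (Z/2Z)^2.
|Gal| = 2^2 = 4

4


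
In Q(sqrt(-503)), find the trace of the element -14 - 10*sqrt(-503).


Tr(a + b*sqrt(d)) = (a + b*sqrt(d)) + (a - b*sqrt(d)) = 2a
= 2 * (-14)
= -28

-28


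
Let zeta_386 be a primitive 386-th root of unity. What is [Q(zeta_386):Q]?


The degree equals Euler's totient phi(386).
386 = 2 * 193
phi(386) = 192

192


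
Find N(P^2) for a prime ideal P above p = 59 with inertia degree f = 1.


N(P^a) = p^(a*f)
= 59^(2*1)
= 59^2
= 3481

3481


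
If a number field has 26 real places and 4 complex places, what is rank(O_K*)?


By Dirichlet's unit theorem:
rank = r1 + r2 - 1
= 26 + 4 - 1
= 29

29


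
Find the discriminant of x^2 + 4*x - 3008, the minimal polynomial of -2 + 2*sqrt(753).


The element -2 + 2*sqrt(753) has minimal polynomial:
x^2 + 4*x - 3008
Discriminant = (4)^2 - 4*(-3008)
= 16 + 12032
= 12048

12048


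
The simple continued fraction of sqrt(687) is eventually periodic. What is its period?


Run the CF algorithm for sqrt(687).
a_0 = floor(sqrt(687)) = 26; set m_0=0, q_0=1.
Recurrence: m' = q*a - m,  q' = (d - m'^2)/q,  a' = floor((a_0 + m')/q').
  step 1: m=26, q=11, a=4
  step 2: m=18, q=33, a=1
  step 3: m=15, q=14, a=2
  step 4: m=13, q=37, a=1
  step 5: m=24, q=3, a=16
  step 6: m=24, q=37, a=1
  step 7: m=13, q=14, a=2
  step 8: m=15, q=33, a=1
  step 9: m=18, q=11, a=4
  step 10: m=26, q=1, a=52
a_10 = 2*a_0 = 52, so the period closes here.
sqrt(687) = [26; 4, 1, 2, 1, 16, 1, 2, 1, 4, 52]
Period length = 10

10


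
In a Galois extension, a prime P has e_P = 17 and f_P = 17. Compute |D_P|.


|D_P| = e * f
= 17 * 17
= 289

289


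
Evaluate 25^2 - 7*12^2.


x^2 - d*y^2
= 25^2 - 7*12^2
= 625 - 1008
= -383

-383


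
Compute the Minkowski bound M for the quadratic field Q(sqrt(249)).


d = 249, d mod 4 = 1, so disc(K) = d = 249; |disc(K)| = 249
Real quadratic field, so n = 2, s = r2 = 0, r1 = 2
M = (n!/n^n) * (4/pi)^s * sqrt(|disc(K)|) = (2!/2^2) * (4/pi)^0 * sqrt(249)
= 0.5 * 1.000000 * 15.779734
= 7.8899

7.8899


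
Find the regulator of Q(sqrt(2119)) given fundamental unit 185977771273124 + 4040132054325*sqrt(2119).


epsilon = 185977771273124 + 4040132054325*sqrt(2119)
= 3.7196e+14
R = ln(3.7196e+14)
= 33.5498

33.5498


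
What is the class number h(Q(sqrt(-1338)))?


K = Q(sqrt(-1338)). d mod 4 = 2, so D = disc(K) = 4d = -5352
h(K) equals the number of primitive reduced positive-definite forms (a, b, c) = a*x^2 + b*x*y + c*y^2 with b^2 - 4ac = D,
where reduced means |b| <= a <= c, with b >= 0 whenever |b| = a or a = c, and primitive means gcd(a, b, c) = 1.
Reduced forces 3a^2 <= |D| = 5352, so 1 <= a <= 42; b must have the parity of D, and c = (b^2 - D)/(4a) must be an integer >= a.
Enumerate a = 1..42, b in [-a, a]:
  a=1: (1, 0, 1338)  [1]
  a=2: (2, 0, 669)  [1]
  a=3: (3, 0, 446)  [1]
  a=4..5: none
  a=6: (6, 0, 223)  [1]
  a=7..10: none
  a=11: (11, -4, 122), (11, 4, 122)  [2]
  a=12: none
  a=13: (13, -2, 103), (13, 2, 103)  [2]
  a=14..18: none
  a=19: (19, -14, 73), (19, 14, 73)  [2]
  a=20..21: none
  a=22: (22, -4, 61), (22, 4, 61)  [2]
  a=23..25: none
  a=26: (26, -24, 57), (26, 24, 57)  [2]
  a=27..28: none
  a=29: (29, -10, 47), (29, 10, 47)  [2]
  a=30..32: none
  a=33: (33, -18, 43), (33, 18, 43)  [2]
  a=34..37: none
  a=38: (38, -24, 39), (38, 24, 39)  [2]
  a=39..42: none
Total reduced forms: 1 + 1 + 1 + 1 + 2 + 2 + 2 + 2 + 2 + 2 + 2 + 2 = 20
h = 20

20


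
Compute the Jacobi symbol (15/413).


Compute (15/413) via quadratic reciprocity:
  reciprocity: (15/413) -> +(413/15)
  reduce: (8/15)
  pull out 2: (2/15) = +1  (since 15 mod 8 = 7)
  pull out 2: (2/15) = +1  (since 15 mod 8 = 7)
  pull out 2: (2/15) = +1  (since 15 mod 8 = 7)
  (1/15) = 1
Product of signs = 1

1


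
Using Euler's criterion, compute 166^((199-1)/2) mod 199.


p = 199 is prime and the exponent is (p-1)/2 = 99, so by Euler's criterion 166^99 = (166/199) = +1 or -1 mod 199.
Compute by square-and-multiply:
  99 = 64 + 32 + 2 + 1 (binary 1100011)
  Repeated squaring mod 199: 166^1 = 166, 166^2 = 94, 166^4 = 80, 166^8 = 32, 166^16 = 29, 166^32 = 45, 166^64 = 35
  166^99 = 166^64 * 166^32 * 166^2 * 166^1 = 35 * 45 * 94 * 166 mod 199
    35 * 45 = 1575 = 182 mod 199
    182 * 94 = 17108 = 193 mod 199
    193 * 166 = 32038 = 198 mod 199
  166^99 = 198 mod 199
Result 198 = p - 1 = -1 mod 199: 166 is a quadratic non-residue mod 199. As a residue in [0, p-1] the value is 198.
166^99 mod 199 = 198

198


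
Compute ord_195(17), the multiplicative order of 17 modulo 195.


We want ord_195(17), the smallest k >= 1 with 17^k = 1 mod 195.
n = 195 = 3 * 5 * 13, phi(195) = 96; the order divides phi(n).
Divisors of 96: 1, 2, 3, 4, 6, 8, 12, 16, 24, 32, 48, 96
Repeated squaring mod 195: 17^1 = 17, 17^2 = 94, 17^4 = 61, 17^8 = 16, 17^16 = 61, 17^32 = 16, 17^64 = 61
Test divisors in increasing order:
  k=1: 17^1 = 17 mod 195
  k=2: 17^2 = 94 mod 195
  k=3: 17^3 = 94 * 17 = 38 mod 195
  k=4: 17^4 = 61 mod 195
  k=6: 17^6 = 61 * 94 = 79 mod 195
  k=8: 17^8 = 16 mod 195
  k=12: 17^12 = 16 * 61 = 1 mod 195  <- first divisor giving 1
Order = 12

12


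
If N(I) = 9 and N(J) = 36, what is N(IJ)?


N(IJ) = N(I) * N(J)
= 9 * 36
= 324

324


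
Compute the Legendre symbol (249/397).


p = 397 is prime, so compute (249/397) with the reciprocity algorithm (Jacobi-symbol steps: pull out 2s via (2/n), flip via reciprocity, reduce):
  reciprocity: (249/397) -> +(397/249)
  reduce: (148/249)
  pull out 2: (2/249) = +1  (since 249 mod 8 = 1)
  pull out 2: (2/249) = +1  (since 249 mod 8 = 1)
  reciprocity: (37/249) -> +(249/37)
  reduce: (27/37)
  reciprocity: (27/37) -> +(37/27)
  reduce: (10/27)
  pull out 2: (2/27) = -1  (since 27 mod 8 = 3)
  reciprocity: (5/27) -> +(27/5)
  reduce: (2/5)
  pull out 2: (2/5) = -1  (since 5 mod 8 = 5)
  (1/5) = 1
Product of signs = 1
(249/397) = 1

1


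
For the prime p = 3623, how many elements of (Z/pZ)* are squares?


For prime p, the number of non-zero quadratic residues is (p-1)/2.
= (3623-1)/2
= 1811

1811


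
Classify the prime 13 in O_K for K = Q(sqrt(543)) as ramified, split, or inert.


K = Q(sqrt(543)). Since d mod 4 = 3, disc(K) = 2172.
Check p | disc: 2172 mod 13 = 1.
p does not divide disc. Compute Legendre symbol (d/p):
10^((13-1)/2) mod 13 = 1
(d/p) = 1, so p splits: (p) = P*P' with e=1, f=1, g=2.
Therefore p is split.

split


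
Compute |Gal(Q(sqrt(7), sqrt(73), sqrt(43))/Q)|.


The 3 square roots of distinct primes are multiplicatively independent over Q,
so [K:Q] = 2^3 and Gal(K/Q) is isomorphic to (Z/2Z)^3.
|Gal| = 2^3 = 8

8


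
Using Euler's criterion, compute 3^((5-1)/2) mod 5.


p = 5 is prime and the exponent is (p-1)/2 = 2, so by Euler's criterion 3^2 = (3/5) = +1 or -1 mod 5.
Compute by square-and-multiply:
  2 = 2 (binary 10)
  Repeated squaring mod 5: 3^1 = 3, 3^2 = 4
  3^2 = 4 mod 5
Result 4 = p - 1 = -1 mod 5: 3 is a quadratic non-residue mod 5. As a residue in [0, p-1] the value is 4.
3^2 mod 5 = 4

4


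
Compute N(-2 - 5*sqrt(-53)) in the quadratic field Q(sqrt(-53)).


N(a + b*sqrt(d)) = a^2 - d*b^2
= (-2)^2 - (-53)*(-5)^2
= 4 + 1325
= 1329

1329


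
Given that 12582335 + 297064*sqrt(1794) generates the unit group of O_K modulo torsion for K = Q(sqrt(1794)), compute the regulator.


epsilon = 12582335 + 297064*sqrt(1794)
= 2.5165e+07
R = ln(2.5165e+07)
= 17.0410

17.0410


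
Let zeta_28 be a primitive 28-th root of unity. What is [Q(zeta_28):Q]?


The degree equals Euler's totient phi(28).
28 = 2^2 * 7
phi(28) = 12

12


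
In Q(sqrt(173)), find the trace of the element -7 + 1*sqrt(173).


Tr(a + b*sqrt(d)) = (a + b*sqrt(d)) + (a - b*sqrt(d)) = 2a
= 2 * (-7)
= -14

-14


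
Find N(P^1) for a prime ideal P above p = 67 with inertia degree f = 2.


N(P^a) = p^(a*f)
= 67^(1*2)
= 67^2
= 4489

4489


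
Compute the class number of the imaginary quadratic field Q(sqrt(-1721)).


K = Q(sqrt(-1721)). d mod 4 = 3, so D = disc(K) = 4d = -6884
h(K) equals the number of primitive reduced positive-definite forms (a, b, c) = a*x^2 + b*x*y + c*y^2 with b^2 - 4ac = D,
where reduced means |b| <= a <= c, with b >= 0 whenever |b| = a or a = c, and primitive means gcd(a, b, c) = 1.
Reduced forces 3a^2 <= |D| = 6884, so 1 <= a <= 47; b must have the parity of D, and c = (b^2 - D)/(4a) must be an integer >= a.
Enumerate a = 1..47, b in [-a, a]:
  a=1: (1, 0, 1721)  [1]
  a=2: (2, 2, 861)  [1]
  a=3: (3, -2, 574), (3, 2, 574)  [2]
  a=4: none
  a=5: (5, -4, 345), (5, 4, 345)  [2]
  a=6: (6, -2, 287), (6, 2, 287)  [2]
  a=7: (7, -2, 246), (7, 2, 246)  [2]
  a=8: none
  a=9: (9, -8, 193), (9, 8, 193)  [2]
  a=10: (10, -6, 173), (10, 6, 173)  [2]
  a=11..13: none
  a=14: (14, -2, 123), (14, 2, 123)  [2]
  a=15: (15, -14, 118), (15, -4, 115), (15, 4, 115), (15, 14, 118)  [4]
  a=16: none
  a=17: (17, -16, 105), (17, 16, 105)  [2]
  a=18: (18, -10, 97), (18, 10, 97)  [2]
  a=19..20: none
  a=21: (21, -16, 85), (21, -2, 82), (21, 2, 82), (21, 16, 85)  [4]
  a=22: none
  a=23: (23, -4, 75), (23, 4, 75)  [2]
  a=24: none
  a=25: (25, -4, 69), (25, 4, 69)  [2]
  a=26: none
  a=27: (27, -26, 70), (27, 26, 70)  [2]
  a=28..29: none
  a=30: (30, -26, 63), (30, -14, 59), (30, 14, 59), (30, 26, 63)  [4]
  a=31..33: none
  a=34: (34, -18, 53), (34, 18, 53)  [2]
  a=35: (35, -26, 54), (35, -16, 51), (35, 16, 51), (35, 26, 54)  [4]
  a=36..40: none
  a=41: (41, -2, 42), (41, 2, 42)  [2]
  a=42: (42, -26, 45), (42, 26, 45)  [2]
  a=43..44: none
  a=45: (45, -44, 49), (45, 44, 49)  [2]
  a=46: (46, -42, 47), (46, 42, 47)  [2]
  a=47: none
Total reduced forms: 1 + 1 + 2 + 2 + 2 + 2 + 2 + 2 + 2 + 4 + 2 + 2 + 4 + 2 + 2 + 2 + 4 + 2 + 4 + 2 + 2 + 2 + 2 = 52
h = 52

52


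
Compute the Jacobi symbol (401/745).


Compute (401/745) via quadratic reciprocity:
  reciprocity: (401/745) -> +(745/401)
  reduce: (344/401)
  pull out 2: (2/401) = +1  (since 401 mod 8 = 1)
  pull out 2: (2/401) = +1  (since 401 mod 8 = 1)
  pull out 2: (2/401) = +1  (since 401 mod 8 = 1)
  reciprocity: (43/401) -> +(401/43)
  reduce: (14/43)
  pull out 2: (2/43) = -1  (since 43 mod 8 = 3)
  reciprocity: (7/43) -> -(43/7)
  reduce: (1/7)
  (1/7) = 1
Product of signs = 1

1


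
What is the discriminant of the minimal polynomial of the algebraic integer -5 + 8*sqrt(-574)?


The element -5 + 8*sqrt(-574) has minimal polynomial:
x^2 + 10*x + 36761
Discriminant = (10)^2 - 4*(36761)
= 100 - 147044
= -146944

-146944


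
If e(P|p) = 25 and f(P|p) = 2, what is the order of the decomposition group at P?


|D_P| = e * f
= 25 * 2
= 50

50


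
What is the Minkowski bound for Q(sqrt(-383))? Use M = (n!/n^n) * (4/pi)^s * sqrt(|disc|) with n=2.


d = -383, d mod 4 = 1, so disc(K) = d = -383; |disc(K)| = 383
Imaginary quadratic field, so n = 2, s = r2 = 1, r1 = 0
M = (n!/n^n) * (4/pi)^s * sqrt(|disc(K)|) = (2!/2^2) * (4/pi)^1 * sqrt(383)
= 0.5 * 1.273240 * 19.570386
= 12.4589

12.4589


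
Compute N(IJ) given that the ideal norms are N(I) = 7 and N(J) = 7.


N(IJ) = N(I) * N(J)
= 7 * 7
= 49

49


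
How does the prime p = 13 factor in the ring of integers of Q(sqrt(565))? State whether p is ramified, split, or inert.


K = Q(sqrt(565)). Since d mod 4 = 1, disc(K) = 565.
Check p | disc: 565 mod 13 = 6.
p does not divide disc. Compute Legendre symbol (d/p):
6^((13-1)/2) mod 13 = -1
(d/p) = -1, so p is inert: (p) stays prime with e=1, f=2, g=1.
Therefore p is inert.

inert


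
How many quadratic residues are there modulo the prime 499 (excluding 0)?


For prime p, the number of non-zero quadratic residues is (p-1)/2.
= (499-1)/2
= 249

249


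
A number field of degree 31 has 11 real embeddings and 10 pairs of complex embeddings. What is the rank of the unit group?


By Dirichlet's unit theorem:
rank = r1 + r2 - 1
= 11 + 10 - 1
= 20

20


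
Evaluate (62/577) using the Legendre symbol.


p = 577 is prime, so compute (62/577) with the reciprocity algorithm (Jacobi-symbol steps: pull out 2s via (2/n), flip via reciprocity, reduce):
  pull out 2: (2/577) = +1  (since 577 mod 8 = 1)
  reciprocity: (31/577) -> +(577/31)
  reduce: (19/31)
  reciprocity: (19/31) -> -(31/19)
  reduce: (12/19)
  pull out 2: (2/19) = -1  (since 19 mod 8 = 3)
  pull out 2: (2/19) = -1  (since 19 mod 8 = 3)
  reciprocity: (3/19) -> -(19/3)
  reduce: (1/3)
  (1/3) = 1
Product of signs = 1
(62/577) = 1

1
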